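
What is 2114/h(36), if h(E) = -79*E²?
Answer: -1057/51192 ≈ -0.020648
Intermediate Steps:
2114/h(36) = 2114/((-79*36²)) = 2114/((-79*1296)) = 2114/(-102384) = 2114*(-1/102384) = -1057/51192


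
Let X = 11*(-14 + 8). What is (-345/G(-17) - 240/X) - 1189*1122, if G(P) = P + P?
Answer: -498932537/374 ≈ -1.3340e+6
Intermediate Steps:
X = -66 (X = 11*(-6) = -66)
G(P) = 2*P
(-345/G(-17) - 240/X) - 1189*1122 = (-345/(2*(-17)) - 240/(-66)) - 1189*1122 = (-345/(-34) - 240*(-1/66)) - 1334058 = (-345*(-1/34) + 40/11) - 1334058 = (345/34 + 40/11) - 1334058 = 5155/374 - 1334058 = -498932537/374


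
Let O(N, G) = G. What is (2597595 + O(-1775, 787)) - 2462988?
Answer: 135394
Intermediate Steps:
(2597595 + O(-1775, 787)) - 2462988 = (2597595 + 787) - 2462988 = 2598382 - 2462988 = 135394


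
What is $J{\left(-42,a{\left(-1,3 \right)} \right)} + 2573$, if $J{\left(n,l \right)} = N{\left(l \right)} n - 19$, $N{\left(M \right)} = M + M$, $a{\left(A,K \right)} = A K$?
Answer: $2806$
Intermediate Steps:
$N{\left(M \right)} = 2 M$
$J{\left(n,l \right)} = -19 + 2 l n$ ($J{\left(n,l \right)} = 2 l n - 19 = -19 + 2 l n$)
$J{\left(-42,a{\left(-1,3 \right)} \right)} + 2573 = \left(-19 + 2 \left(\left(-1\right) 3\right) \left(-42\right)\right) + 2573 = \left(-19 + 2 \left(-3\right) \left(-42\right)\right) + 2573 = \left(-19 + 252\right) + 2573 = 233 + 2573 = 2806$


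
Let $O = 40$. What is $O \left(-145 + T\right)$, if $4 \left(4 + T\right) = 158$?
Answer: $-4380$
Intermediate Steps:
$T = \frac{71}{2}$ ($T = -4 + \frac{1}{4} \cdot 158 = -4 + \frac{79}{2} = \frac{71}{2} \approx 35.5$)
$O \left(-145 + T\right) = 40 \left(-145 + \frac{71}{2}\right) = 40 \left(- \frac{219}{2}\right) = -4380$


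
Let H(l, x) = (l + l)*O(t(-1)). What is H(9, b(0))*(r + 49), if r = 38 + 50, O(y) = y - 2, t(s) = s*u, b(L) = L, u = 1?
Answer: -7398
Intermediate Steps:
t(s) = s (t(s) = s*1 = s)
O(y) = -2 + y
H(l, x) = -6*l (H(l, x) = (l + l)*(-2 - 1) = (2*l)*(-3) = -6*l)
r = 88
H(9, b(0))*(r + 49) = (-6*9)*(88 + 49) = -54*137 = -7398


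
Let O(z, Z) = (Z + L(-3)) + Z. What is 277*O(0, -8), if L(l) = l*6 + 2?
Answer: -8864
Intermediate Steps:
L(l) = 2 + 6*l (L(l) = 6*l + 2 = 2 + 6*l)
O(z, Z) = -16 + 2*Z (O(z, Z) = (Z + (2 + 6*(-3))) + Z = (Z + (2 - 18)) + Z = (Z - 16) + Z = (-16 + Z) + Z = -16 + 2*Z)
277*O(0, -8) = 277*(-16 + 2*(-8)) = 277*(-16 - 16) = 277*(-32) = -8864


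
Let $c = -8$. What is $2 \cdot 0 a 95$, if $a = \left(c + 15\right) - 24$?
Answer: $0$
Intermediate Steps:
$a = -17$ ($a = \left(-8 + 15\right) - 24 = 7 - 24 = -17$)
$2 \cdot 0 a 95 = 2 \cdot 0 \left(-17\right) 95 = 0 \left(-17\right) 95 = 0 \cdot 95 = 0$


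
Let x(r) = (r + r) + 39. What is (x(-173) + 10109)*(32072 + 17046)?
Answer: 481454636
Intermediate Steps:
x(r) = 39 + 2*r (x(r) = 2*r + 39 = 39 + 2*r)
(x(-173) + 10109)*(32072 + 17046) = ((39 + 2*(-173)) + 10109)*(32072 + 17046) = ((39 - 346) + 10109)*49118 = (-307 + 10109)*49118 = 9802*49118 = 481454636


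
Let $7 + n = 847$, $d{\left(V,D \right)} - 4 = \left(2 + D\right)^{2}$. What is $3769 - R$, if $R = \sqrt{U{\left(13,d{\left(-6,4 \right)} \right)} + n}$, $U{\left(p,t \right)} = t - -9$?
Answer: $3769 - \sqrt{889} \approx 3739.2$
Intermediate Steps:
$d{\left(V,D \right)} = 4 + \left(2 + D\right)^{2}$
$U{\left(p,t \right)} = 9 + t$ ($U{\left(p,t \right)} = t + 9 = 9 + t$)
$n = 840$ ($n = -7 + 847 = 840$)
$R = \sqrt{889}$ ($R = \sqrt{\left(9 + \left(4 + \left(2 + 4\right)^{2}\right)\right) + 840} = \sqrt{\left(9 + \left(4 + 6^{2}\right)\right) + 840} = \sqrt{\left(9 + \left(4 + 36\right)\right) + 840} = \sqrt{\left(9 + 40\right) + 840} = \sqrt{49 + 840} = \sqrt{889} \approx 29.816$)
$3769 - R = 3769 - \sqrt{889}$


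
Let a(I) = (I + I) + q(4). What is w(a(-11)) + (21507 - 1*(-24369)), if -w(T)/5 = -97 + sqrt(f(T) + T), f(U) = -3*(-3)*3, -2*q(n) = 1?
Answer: 46361 - 15*sqrt(2)/2 ≈ 46350.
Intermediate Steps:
q(n) = -1/2 (q(n) = -1/2*1 = -1/2)
f(U) = 27 (f(U) = 9*3 = 27)
a(I) = -1/2 + 2*I (a(I) = (I + I) - 1/2 = 2*I - 1/2 = -1/2 + 2*I)
w(T) = 485 - 5*sqrt(27 + T) (w(T) = -5*(-97 + sqrt(27 + T)) = 485 - 5*sqrt(27 + T))
w(a(-11)) + (21507 - 1*(-24369)) = (485 - 5*sqrt(27 + (-1/2 + 2*(-11)))) + (21507 - 1*(-24369)) = (485 - 5*sqrt(27 + (-1/2 - 22))) + (21507 + 24369) = (485 - 5*sqrt(27 - 45/2)) + 45876 = (485 - 15*sqrt(2)/2) + 45876 = 46361 - 15*sqrt(2)/2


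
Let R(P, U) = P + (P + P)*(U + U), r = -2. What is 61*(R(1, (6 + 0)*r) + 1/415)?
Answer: -1189744/415 ≈ -2866.9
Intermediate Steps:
R(P, U) = P + 4*P*U (R(P, U) = P + (2*P)*(2*U) = P + 4*P*U)
61*(R(1, (6 + 0)*r) + 1/415) = 61*(1*(1 + 4*((6 + 0)*(-2))) + 1/415) = 61*(1*(1 + 4*(6*(-2))) + 1/415) = 61*(1*(1 + 4*(-12)) + 1/415) = 61*(1*(1 - 48) + 1/415) = 61*(1*(-47) + 1/415) = 61*(-47 + 1/415) = 61*(-19504/415) = -1189744/415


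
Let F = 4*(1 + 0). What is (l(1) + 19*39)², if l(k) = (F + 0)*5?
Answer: 579121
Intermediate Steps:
F = 4 (F = 4*1 = 4)
l(k) = 20 (l(k) = (4 + 0)*5 = 4*5 = 20)
(l(1) + 19*39)² = (20 + 19*39)² = (20 + 741)² = 761² = 579121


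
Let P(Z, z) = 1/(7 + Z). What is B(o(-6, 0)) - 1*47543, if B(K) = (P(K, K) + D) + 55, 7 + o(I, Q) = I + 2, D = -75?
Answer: -190253/4 ≈ -47563.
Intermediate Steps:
o(I, Q) = -5 + I (o(I, Q) = -7 + (I + 2) = -7 + (2 + I) = -5 + I)
B(K) = -20 + 1/(7 + K) (B(K) = (1/(7 + K) - 75) + 55 = (-75 + 1/(7 + K)) + 55 = -20 + 1/(7 + K))
B(o(-6, 0)) - 1*47543 = (-139 - 20*(-5 - 6))/(7 + (-5 - 6)) - 1*47543 = (-139 - 20*(-11))/(7 - 11) - 47543 = (-139 + 220)/(-4) - 47543 = -¼*81 - 47543 = -81/4 - 47543 = -190253/4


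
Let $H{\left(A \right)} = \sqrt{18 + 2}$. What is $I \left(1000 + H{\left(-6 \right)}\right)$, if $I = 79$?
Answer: $79000 + 158 \sqrt{5} \approx 79353.0$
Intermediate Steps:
$H{\left(A \right)} = 2 \sqrt{5}$ ($H{\left(A \right)} = \sqrt{20} = 2 \sqrt{5}$)
$I \left(1000 + H{\left(-6 \right)}\right) = 79 \left(1000 + 2 \sqrt{5}\right) = 79000 + 158 \sqrt{5}$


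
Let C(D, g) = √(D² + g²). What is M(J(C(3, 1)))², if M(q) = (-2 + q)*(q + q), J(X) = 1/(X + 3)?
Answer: 5060 - 1600*√10 ≈ 0.35574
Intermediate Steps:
J(X) = 1/(3 + X)
M(q) = 2*q*(-2 + q) (M(q) = (-2 + q)*(2*q) = 2*q*(-2 + q))
M(J(C(3, 1)))² = (2*(-2 + 1/(3 + √(3² + 1²)))/(3 + √(3² + 1²)))² = (2*(-2 + 1/(3 + √(9 + 1)))/(3 + √(9 + 1)))² = (2*(-2 + 1/(3 + √10))/(3 + √10))² = 4*(-2 + 1/(3 + √10))²/(3 + √10)²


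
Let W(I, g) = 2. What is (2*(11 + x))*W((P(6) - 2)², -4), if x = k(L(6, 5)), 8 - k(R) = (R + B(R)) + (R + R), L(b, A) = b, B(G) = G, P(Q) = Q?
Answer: -20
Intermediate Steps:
k(R) = 8 - 4*R (k(R) = 8 - ((R + R) + (R + R)) = 8 - (2*R + 2*R) = 8 - 4*R)
x = -16 (x = 8 - 4*6 = 8 - 24 = -16)
(2*(11 + x))*W((P(6) - 2)², -4) = (2*(11 - 16))*2 = (2*(-5))*2 = -10*2 = -20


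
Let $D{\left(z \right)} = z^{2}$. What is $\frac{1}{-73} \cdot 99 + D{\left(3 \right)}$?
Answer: $\frac{558}{73} \approx 7.6438$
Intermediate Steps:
$\frac{1}{-73} \cdot 99 + D{\left(3 \right)} = \frac{1}{-73} \cdot 99 + 3^{2} = \left(- \frac{1}{73}\right) 99 + 9 = - \frac{99}{73} + 9 = \frac{558}{73}$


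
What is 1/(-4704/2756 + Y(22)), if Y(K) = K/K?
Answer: -689/487 ≈ -1.4148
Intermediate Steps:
Y(K) = 1
1/(-4704/2756 + Y(22)) = 1/(-4704/2756 + 1) = 1/(-4704*1/2756 + 1) = 1/(-1176/689 + 1) = 1/(-487/689) = -689/487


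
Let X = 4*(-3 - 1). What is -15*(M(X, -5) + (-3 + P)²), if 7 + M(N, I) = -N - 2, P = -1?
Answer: -345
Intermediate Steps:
X = -16 (X = 4*(-4) = -16)
M(N, I) = -9 - N (M(N, I) = -7 + (-N - 2) = -7 + (-2 - N) = -9 - N)
-15*(M(X, -5) + (-3 + P)²) = -15*((-9 - 1*(-16)) + (-3 - 1)²) = -15*((-9 + 16) + (-4)²) = -15*(7 + 16) = -15*23 = -345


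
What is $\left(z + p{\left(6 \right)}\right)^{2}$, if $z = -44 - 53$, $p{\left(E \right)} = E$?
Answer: $8281$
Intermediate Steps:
$z = -97$
$\left(z + p{\left(6 \right)}\right)^{2} = \left(-97 + 6\right)^{2} = \left(-91\right)^{2} = 8281$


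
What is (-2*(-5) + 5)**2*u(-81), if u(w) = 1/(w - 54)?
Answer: -5/3 ≈ -1.6667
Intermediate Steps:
u(w) = 1/(-54 + w)
(-2*(-5) + 5)**2*u(-81) = (-2*(-5) + 5)**2/(-54 - 81) = (10 + 5)**2/(-135) = 15**2*(-1/135) = 225*(-1/135) = -5/3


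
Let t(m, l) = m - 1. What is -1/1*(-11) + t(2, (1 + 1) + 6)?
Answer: 12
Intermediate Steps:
t(m, l) = -1 + m
-1/1*(-11) + t(2, (1 + 1) + 6) = -1/1*(-11) + (-1 + 2) = -1*1*(-11) + 1 = -1*(-11) + 1 = 11 + 1 = 12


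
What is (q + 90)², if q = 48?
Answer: 19044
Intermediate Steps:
(q + 90)² = (48 + 90)² = 138² = 19044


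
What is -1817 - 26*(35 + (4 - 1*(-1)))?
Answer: -2857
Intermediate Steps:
-1817 - 26*(35 + (4 - 1*(-1))) = -1817 - 26*(35 + (4 + 1)) = -1817 - 26*(35 + 5) = -1817 - 26*40 = -1817 - 1040 = -2857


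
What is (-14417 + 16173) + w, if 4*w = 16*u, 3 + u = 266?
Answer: 2808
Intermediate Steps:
u = 263 (u = -3 + 266 = 263)
w = 1052 (w = (16*263)/4 = (1/4)*4208 = 1052)
(-14417 + 16173) + w = (-14417 + 16173) + 1052 = 1756 + 1052 = 2808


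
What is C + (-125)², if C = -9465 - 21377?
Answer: -15217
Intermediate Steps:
C = -30842
C + (-125)² = -30842 + (-125)² = -30842 + 15625 = -15217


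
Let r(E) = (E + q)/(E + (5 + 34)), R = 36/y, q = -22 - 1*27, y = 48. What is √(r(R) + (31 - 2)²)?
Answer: √21230634/159 ≈ 28.979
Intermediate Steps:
q = -49 (q = -22 - 27 = -49)
R = ¾ (R = 36/48 = 36*(1/48) = ¾ ≈ 0.75000)
r(E) = (-49 + E)/(39 + E) (r(E) = (E - 49)/(E + (5 + 34)) = (-49 + E)/(E + 39) = (-49 + E)/(39 + E))
√(r(R) + (31 - 2)²) = √((-49 + ¾)/(39 + ¾) + (31 - 2)²) = √(-193/4/(159/4) + 29²) = √((4/159)*(-193/4) + 841) = √(-193/159 + 841) = √(133526/159) = √21230634/159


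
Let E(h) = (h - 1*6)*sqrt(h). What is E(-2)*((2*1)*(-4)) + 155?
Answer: 155 + 64*I*sqrt(2) ≈ 155.0 + 90.51*I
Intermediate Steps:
E(h) = sqrt(h)*(-6 + h) (E(h) = (h - 6)*sqrt(h) = (-6 + h)*sqrt(h) = sqrt(h)*(-6 + h))
E(-2)*((2*1)*(-4)) + 155 = (sqrt(-2)*(-6 - 2))*((2*1)*(-4)) + 155 = ((I*sqrt(2))*(-8))*(2*(-4)) + 155 = -8*I*sqrt(2)*(-8) + 155 = 64*I*sqrt(2) + 155 = 155 + 64*I*sqrt(2)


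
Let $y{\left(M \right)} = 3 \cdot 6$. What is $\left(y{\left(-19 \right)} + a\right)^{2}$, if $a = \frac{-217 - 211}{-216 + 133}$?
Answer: $\frac{3694084}{6889} \approx 536.23$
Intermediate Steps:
$y{\left(M \right)} = 18$
$a = \frac{428}{83}$ ($a = - \frac{428}{-83} = \left(-428\right) \left(- \frac{1}{83}\right) = \frac{428}{83} \approx 5.1566$)
$\left(y{\left(-19 \right)} + a\right)^{2} = \left(18 + \frac{428}{83}\right)^{2} = \left(\frac{1922}{83}\right)^{2} = \frac{3694084}{6889}$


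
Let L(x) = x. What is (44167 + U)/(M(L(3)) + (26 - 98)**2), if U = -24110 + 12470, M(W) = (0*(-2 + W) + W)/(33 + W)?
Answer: 390324/62209 ≈ 6.2744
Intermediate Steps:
M(W) = W/(33 + W) (M(W) = (0 + W)/(33 + W) = W/(33 + W))
U = -11640
(44167 + U)/(M(L(3)) + (26 - 98)**2) = (44167 - 11640)/(3/(33 + 3) + (26 - 98)**2) = 32527/(3/36 + (-72)**2) = 32527/(3*(1/36) + 5184) = 32527/(1/12 + 5184) = 32527/(62209/12) = 32527*(12/62209) = 390324/62209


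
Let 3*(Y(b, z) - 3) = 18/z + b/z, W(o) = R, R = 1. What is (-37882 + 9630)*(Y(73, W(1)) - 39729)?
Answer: 3364445924/3 ≈ 1.1215e+9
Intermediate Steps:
W(o) = 1
Y(b, z) = 3 + 6/z + b/(3*z) (Y(b, z) = 3 + (18/z + b/z)/3 = 3 + (6/z + b/(3*z)) = 3 + 6/z + b/(3*z))
(-37882 + 9630)*(Y(73, W(1)) - 39729) = (-37882 + 9630)*((⅓)*(18 + 73 + 9*1)/1 - 39729) = -28252*((⅓)*1*(18 + 73 + 9) - 39729) = -28252*((⅓)*1*100 - 39729) = -28252*(100/3 - 39729) = -28252*(-119087/3) = 3364445924/3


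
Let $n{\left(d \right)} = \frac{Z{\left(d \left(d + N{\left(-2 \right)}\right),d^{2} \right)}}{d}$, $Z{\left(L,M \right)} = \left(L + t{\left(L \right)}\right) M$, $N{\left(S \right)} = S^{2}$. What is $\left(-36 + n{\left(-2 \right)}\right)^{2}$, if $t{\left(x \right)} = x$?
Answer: $400$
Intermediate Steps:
$Z{\left(L,M \right)} = 2 L M$ ($Z{\left(L,M \right)} = \left(L + L\right) M = 2 L M$)
$n{\left(d \right)} = 2 d^{2} \left(4 + d\right)$ ($n{\left(d \right)} = \frac{2 d \left(d + \left(-2\right)^{2}\right) d^{2}}{d} = \frac{2 d \left(d + 4\right) d^{2}}{d} = \frac{2 d \left(4 + d\right) d^{2}}{d} = \frac{2 d^{3} \left(4 + d\right)}{d} = 2 d^{2} \left(4 + d\right)$)
$\left(-36 + n{\left(-2 \right)}\right)^{2} = \left(-36 + 2 \left(-2\right)^{2} \left(4 - 2\right)\right)^{2} = \left(-36 + 2 \cdot 4 \cdot 2\right)^{2} = \left(-36 + 16\right)^{2} = \left(-20\right)^{2} = 400$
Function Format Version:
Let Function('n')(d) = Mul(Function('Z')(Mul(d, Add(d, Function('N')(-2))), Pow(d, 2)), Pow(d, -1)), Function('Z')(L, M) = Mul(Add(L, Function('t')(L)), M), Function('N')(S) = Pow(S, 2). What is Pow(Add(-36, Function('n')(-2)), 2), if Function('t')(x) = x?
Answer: 400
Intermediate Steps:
Function('Z')(L, M) = Mul(2, L, M) (Function('Z')(L, M) = Mul(Add(L, L), M) = Mul(Mul(2, L), M) = Mul(2, L, M))
Function('n')(d) = Mul(2, Pow(d, 2), Add(4, d)) (Function('n')(d) = Mul(Mul(2, Mul(d, Add(d, Pow(-2, 2))), Pow(d, 2)), Pow(d, -1)) = Mul(Mul(2, Mul(d, Add(d, 4)), Pow(d, 2)), Pow(d, -1)) = Mul(Mul(2, Mul(d, Add(4, d)), Pow(d, 2)), Pow(d, -1)) = Mul(Mul(2, Pow(d, 3), Add(4, d)), Pow(d, -1)) = Mul(2, Pow(d, 2), Add(4, d)))
Pow(Add(-36, Function('n')(-2)), 2) = Pow(Add(-36, Mul(2, Pow(-2, 2), Add(4, -2))), 2) = Pow(Add(-36, Mul(2, 4, 2)), 2) = Pow(Add(-36, 16), 2) = Pow(-20, 2) = 400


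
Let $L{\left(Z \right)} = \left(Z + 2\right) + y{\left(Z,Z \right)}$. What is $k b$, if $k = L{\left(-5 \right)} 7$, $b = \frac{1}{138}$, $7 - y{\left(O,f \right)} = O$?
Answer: $\frac{21}{46} \approx 0.45652$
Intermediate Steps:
$y{\left(O,f \right)} = 7 - O$
$L{\left(Z \right)} = 9$ ($L{\left(Z \right)} = \left(Z + 2\right) - \left(-7 + Z\right) = \left(2 + Z\right) - \left(-7 + Z\right) = 9$)
$b = \frac{1}{138} \approx 0.0072464$
$k = 63$ ($k = 9 \cdot 7 = 63$)
$k b = 63 \cdot \frac{1}{138} = \frac{21}{46}$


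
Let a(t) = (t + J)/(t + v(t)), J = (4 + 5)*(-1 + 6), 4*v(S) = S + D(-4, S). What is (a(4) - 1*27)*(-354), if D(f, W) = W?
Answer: 6667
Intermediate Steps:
v(S) = S/2 (v(S) = (S + S)/4 = (2*S)/4 = S/2)
J = 45 (J = 9*5 = 45)
a(t) = 2*(45 + t)/(3*t) (a(t) = (t + 45)/(t + t/2) = (45 + t)/((3*t/2)) = (45 + t)*(2/(3*t)) = 2*(45 + t)/(3*t))
(a(4) - 1*27)*(-354) = ((2/3 + 30/4) - 1*27)*(-354) = ((2/3 + 30*(1/4)) - 27)*(-354) = ((2/3 + 15/2) - 27)*(-354) = (49/6 - 27)*(-354) = -113/6*(-354) = 6667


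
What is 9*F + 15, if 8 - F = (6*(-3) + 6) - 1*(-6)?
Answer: 141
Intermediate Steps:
F = 14 (F = 8 - ((6*(-3) + 6) - 1*(-6)) = 8 - ((-18 + 6) + 6) = 8 - (-12 + 6) = 8 - 1*(-6) = 8 + 6 = 14)
9*F + 15 = 9*14 + 15 = 126 + 15 = 141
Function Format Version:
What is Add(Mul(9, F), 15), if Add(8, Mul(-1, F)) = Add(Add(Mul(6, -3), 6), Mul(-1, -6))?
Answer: 141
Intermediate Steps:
F = 14 (F = Add(8, Mul(-1, Add(Add(Mul(6, -3), 6), Mul(-1, -6)))) = Add(8, Mul(-1, Add(Add(-18, 6), 6))) = Add(8, Mul(-1, Add(-12, 6))) = Add(8, Mul(-1, -6)) = Add(8, 6) = 14)
Add(Mul(9, F), 15) = Add(Mul(9, 14), 15) = Add(126, 15) = 141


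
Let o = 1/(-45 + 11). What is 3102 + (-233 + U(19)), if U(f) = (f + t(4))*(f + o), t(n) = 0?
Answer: 109801/34 ≈ 3229.4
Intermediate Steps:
o = -1/34 (o = 1/(-34) = -1/34 ≈ -0.029412)
U(f) = f*(-1/34 + f) (U(f) = (f + 0)*(f - 1/34) = f*(-1/34 + f))
3102 + (-233 + U(19)) = 3102 + (-233 + 19*(-1/34 + 19)) = 3102 + (-233 + 19*(645/34)) = 3102 + (-233 + 12255/34) = 3102 + 4333/34 = 109801/34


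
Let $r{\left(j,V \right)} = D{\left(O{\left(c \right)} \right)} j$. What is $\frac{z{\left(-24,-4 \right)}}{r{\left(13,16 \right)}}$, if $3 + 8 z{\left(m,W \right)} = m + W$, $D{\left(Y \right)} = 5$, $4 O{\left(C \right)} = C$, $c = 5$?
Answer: $- \frac{31}{520} \approx -0.059615$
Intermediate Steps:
$O{\left(C \right)} = \frac{C}{4}$
$r{\left(j,V \right)} = 5 j$
$z{\left(m,W \right)} = - \frac{3}{8} + \frac{W}{8} + \frac{m}{8}$ ($z{\left(m,W \right)} = - \frac{3}{8} + \frac{m + W}{8} = - \frac{3}{8} + \frac{W + m}{8} = - \frac{3}{8} + \left(\frac{W}{8} + \frac{m}{8}\right) = - \frac{3}{8} + \frac{W}{8} + \frac{m}{8}$)
$\frac{z{\left(-24,-4 \right)}}{r{\left(13,16 \right)}} = \frac{- \frac{3}{8} + \frac{1}{8} \left(-4\right) + \frac{1}{8} \left(-24\right)}{5 \cdot 13} = \frac{- \frac{3}{8} - \frac{1}{2} - 3}{65} = \left(- \frac{31}{8}\right) \frac{1}{65} = - \frac{31}{520}$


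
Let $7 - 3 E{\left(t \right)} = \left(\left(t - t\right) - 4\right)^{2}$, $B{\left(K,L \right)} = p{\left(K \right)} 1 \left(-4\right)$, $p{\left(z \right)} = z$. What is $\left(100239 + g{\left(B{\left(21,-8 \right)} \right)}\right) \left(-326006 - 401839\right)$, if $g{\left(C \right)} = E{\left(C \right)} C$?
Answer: $-73141871895$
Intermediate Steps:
$B{\left(K,L \right)} = - 4 K$ ($B{\left(K,L \right)} = K 1 \left(-4\right) = K \left(-4\right) = - 4 K$)
$E{\left(t \right)} = -3$ ($E{\left(t \right)} = \frac{7}{3} - \frac{\left(\left(t - t\right) - 4\right)^{2}}{3} = \frac{7}{3} - \frac{\left(0 - 4\right)^{2}}{3} = \frac{7}{3} - \frac{\left(-4\right)^{2}}{3} = \frac{7}{3} - \frac{16}{3} = -3$)
$g{\left(C \right)} = - 3 C$
$\left(100239 + g{\left(B{\left(21,-8 \right)} \right)}\right) \left(-326006 - 401839\right) = \left(100239 - 3 \left(\left(-4\right) 21\right)\right) \left(-326006 - 401839\right) = \left(100239 - -252\right) \left(-727845\right) = \left(100239 + 252\right) \left(-727845\right) = 100491 \left(-727845\right) = -73141871895$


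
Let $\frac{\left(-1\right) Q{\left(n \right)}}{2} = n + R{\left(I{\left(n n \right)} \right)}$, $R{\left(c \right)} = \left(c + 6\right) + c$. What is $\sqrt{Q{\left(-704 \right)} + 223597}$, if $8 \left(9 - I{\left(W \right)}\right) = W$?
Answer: $\sqrt{472765} \approx 687.58$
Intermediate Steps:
$I{\left(W \right)} = 9 - \frac{W}{8}$
$R{\left(c \right)} = 6 + 2 c$ ($R{\left(c \right)} = \left(6 + c\right) + c = 6 + 2 c$)
$Q{\left(n \right)} = -48 + \frac{n^{2}}{2} - 2 n$ ($Q{\left(n \right)} = - 2 \left(n + \left(6 + 2 \left(9 - \frac{n n}{8}\right)\right)\right) = - 2 \left(n + \left(6 + 2 \left(9 - \frac{n^{2}}{8}\right)\right)\right) = - 2 \left(n + \left(6 - \left(-18 + \frac{n^{2}}{4}\right)\right)\right) = - 2 \left(n - \left(-24 + \frac{n^{2}}{4}\right)\right) = - 2 \left(24 + n - \frac{n^{2}}{4}\right) = -48 + \frac{n^{2}}{2} - 2 n$)
$\sqrt{Q{\left(-704 \right)} + 223597} = \sqrt{\left(-48 + \frac{\left(-704\right)^{2}}{2} - -1408\right) + 223597} = \sqrt{\left(-48 + \frac{1}{2} \cdot 495616 + 1408\right) + 223597} = \sqrt{\left(-48 + 247808 + 1408\right) + 223597} = \sqrt{249168 + 223597} = \sqrt{472765}$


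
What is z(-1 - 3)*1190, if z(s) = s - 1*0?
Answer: -4760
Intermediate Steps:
z(s) = s (z(s) = s + 0 = s)
z(-1 - 3)*1190 = (-1 - 3)*1190 = -4*1190 = -4760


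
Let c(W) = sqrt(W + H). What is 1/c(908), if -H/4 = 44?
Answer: sqrt(183)/366 ≈ 0.036961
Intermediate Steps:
H = -176 (H = -4*44 = -176)
c(W) = sqrt(-176 + W) (c(W) = sqrt(W - 176) = sqrt(-176 + W))
1/c(908) = 1/(sqrt(-176 + 908)) = 1/(sqrt(732)) = 1/(2*sqrt(183)) = sqrt(183)/366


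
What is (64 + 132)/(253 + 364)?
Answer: 196/617 ≈ 0.31767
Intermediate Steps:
(64 + 132)/(253 + 364) = 196/617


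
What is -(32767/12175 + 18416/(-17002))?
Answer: -166444867/103499675 ≈ -1.6082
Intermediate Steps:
-(32767/12175 + 18416/(-17002)) = -(32767*(1/12175) + 18416*(-1/17002)) = -(32767/12175 - 9208/8501) = -1*166444867/103499675 = -166444867/103499675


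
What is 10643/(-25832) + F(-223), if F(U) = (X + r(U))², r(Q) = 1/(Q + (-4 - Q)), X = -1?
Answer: 59439/51664 ≈ 1.1505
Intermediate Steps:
r(Q) = -¼ (r(Q) = 1/(-4) = -¼)
F(U) = 25/16 (F(U) = (-1 - ¼)² = (-5/4)² = 25/16)
10643/(-25832) + F(-223) = 10643/(-25832) + 25/16 = 10643*(-1/25832) + 25/16 = -10643/25832 + 25/16 = 59439/51664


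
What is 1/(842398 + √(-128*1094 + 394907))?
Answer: 842398/709634135529 - 5*√10195/709634135529 ≈ 1.1864e-6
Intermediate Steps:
1/(842398 + √(-128*1094 + 394907)) = 1/(842398 + √(-140032 + 394907)) = 1/(842398 + √254875) = 1/(842398 + 5*√10195)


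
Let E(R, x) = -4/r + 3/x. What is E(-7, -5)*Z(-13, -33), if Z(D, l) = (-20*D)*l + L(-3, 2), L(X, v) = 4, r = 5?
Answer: 60032/5 ≈ 12006.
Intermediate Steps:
E(R, x) = -⅘ + 3/x (E(R, x) = -4/5 + 3/x = -4*⅕ + 3/x = -⅘ + 3/x)
Z(D, l) = 4 - 20*D*l (Z(D, l) = (-20*D)*l + 4 = -20*D*l + 4 = 4 - 20*D*l)
E(-7, -5)*Z(-13, -33) = (-⅘ + 3/(-5))*(4 - 20*(-13)*(-33)) = (-⅘ + 3*(-⅕))*(4 - 8580) = (-⅘ - ⅗)*(-8576) = -7/5*(-8576) = 60032/5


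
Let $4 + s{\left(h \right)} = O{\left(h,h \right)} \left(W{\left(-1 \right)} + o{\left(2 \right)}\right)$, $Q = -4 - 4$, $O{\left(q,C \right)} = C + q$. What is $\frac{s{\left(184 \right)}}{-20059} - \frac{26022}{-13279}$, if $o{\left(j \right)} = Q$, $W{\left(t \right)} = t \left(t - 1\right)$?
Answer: $\frac{551348446}{266363461} \approx 2.0699$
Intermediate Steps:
$Q = -8$ ($Q = -4 - 4 = -8$)
$W{\left(t \right)} = t \left(-1 + t\right)$
$o{\left(j \right)} = -8$
$s{\left(h \right)} = -4 - 12 h$ ($s{\left(h \right)} = -4 + \left(h + h\right) \left(- (-1 - 1) - 8\right) = -4 + 2 h \left(\left(-1\right) \left(-2\right) - 8\right) = -4 + 2 h \left(2 - 8\right) = -4 + 2 h \left(-6\right) = -4 - 12 h$)
$\frac{s{\left(184 \right)}}{-20059} - \frac{26022}{-13279} = \frac{-4 - 2208}{-20059} - \frac{26022}{-13279} = \left(-4 - 2208\right) \left(- \frac{1}{20059}\right) - - \frac{26022}{13279} = \left(-2212\right) \left(- \frac{1}{20059}\right) + \frac{26022}{13279} = \frac{2212}{20059} + \frac{26022}{13279} = \frac{551348446}{266363461}$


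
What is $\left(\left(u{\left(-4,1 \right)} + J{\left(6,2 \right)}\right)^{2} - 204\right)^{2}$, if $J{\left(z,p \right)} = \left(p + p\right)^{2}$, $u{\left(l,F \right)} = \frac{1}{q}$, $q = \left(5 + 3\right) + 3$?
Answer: $\frac{44156025}{14641} \approx 3015.9$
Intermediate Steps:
$q = 11$ ($q = 8 + 3 = 11$)
$u{\left(l,F \right)} = \frac{1}{11}$
$J{\left(z,p \right)} = 4 p^{2}$ ($J{\left(z,p \right)} = \left(2 p\right)^{2} = 4 p^{2}$)
$\left(\left(u{\left(-4,1 \right)} + J{\left(6,2 \right)}\right)^{2} - 204\right)^{2} = \left(\left(\frac{1}{11} + 4 \cdot 2^{2}\right)^{2} - 204\right)^{2} = \left(\left(\frac{1}{11} + 4 \cdot 4\right)^{2} - 204\right)^{2} = \left(\left(\frac{1}{11} + 16\right)^{2} - 204\right)^{2} = \left(\left(\frac{177}{11}\right)^{2} - 204\right)^{2} = \left(\frac{31329}{121} - 204\right)^{2} = \left(\frac{6645}{121}\right)^{2} = \frac{44156025}{14641}$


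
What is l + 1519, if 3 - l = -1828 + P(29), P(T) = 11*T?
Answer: 3031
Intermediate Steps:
l = 1512 (l = 3 - (-1828 + 11*29) = 3 - (-1828 + 319) = 3 - 1*(-1509) = 3 + 1509 = 1512)
l + 1519 = 1512 + 1519 = 3031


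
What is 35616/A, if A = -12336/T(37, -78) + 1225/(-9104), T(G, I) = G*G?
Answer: -443895599616/113983969 ≈ -3894.4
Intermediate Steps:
T(G, I) = G²
A = -113983969/12463376 (A = -12336/(37²) + 1225/(-9104) = -12336/1369 + 1225*(-1/9104) = -12336*1/1369 - 1225/9104 = -12336/1369 - 1225/9104 = -113983969/12463376 ≈ -9.1455)
35616/A = 35616/(-113983969/12463376) = 35616*(-12463376/113983969) = -443895599616/113983969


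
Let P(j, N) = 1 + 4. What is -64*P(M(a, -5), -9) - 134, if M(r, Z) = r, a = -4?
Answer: -454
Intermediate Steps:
P(j, N) = 5
-64*P(M(a, -5), -9) - 134 = -64*5 - 134 = -320 - 134 = -454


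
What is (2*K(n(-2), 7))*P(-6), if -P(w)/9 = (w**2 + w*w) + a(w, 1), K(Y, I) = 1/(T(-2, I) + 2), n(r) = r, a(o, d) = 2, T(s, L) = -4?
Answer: 666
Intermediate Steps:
K(Y, I) = -1/2 (K(Y, I) = 1/(-4 + 2) = 1/(-2) = -1/2)
P(w) = -18 - 18*w**2 (P(w) = -9*((w**2 + w*w) + 2) = -9*((w**2 + w**2) + 2) = -9*(2*w**2 + 2) = -9*(2 + 2*w**2) = -18 - 18*w**2)
(2*K(n(-2), 7))*P(-6) = (2*(-1/2))*(-18 - 18*(-6)**2) = -(-18 - 18*36) = -(-18 - 648) = -1*(-666) = 666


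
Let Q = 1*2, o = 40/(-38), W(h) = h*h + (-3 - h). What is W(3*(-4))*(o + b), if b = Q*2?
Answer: 8568/19 ≈ 450.95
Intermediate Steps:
W(h) = -3 + h² - h (W(h) = h² + (-3 - h) = -3 + h² - h)
o = -20/19 (o = 40*(-1/38) = -20/19 ≈ -1.0526)
Q = 2
b = 4 (b = 2*2 = 4)
W(3*(-4))*(o + b) = (-3 + (3*(-4))² - 3*(-4))*(-20/19 + 4) = (-3 + (-12)² - 1*(-12))*(56/19) = (-3 + 144 + 12)*(56/19) = 153*(56/19) = 8568/19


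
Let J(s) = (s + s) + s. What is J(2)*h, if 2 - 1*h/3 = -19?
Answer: 378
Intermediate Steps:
J(s) = 3*s (J(s) = 2*s + s = 3*s)
h = 63 (h = 6 - 3*(-19) = 6 + 57 = 63)
J(2)*h = (3*2)*63 = 6*63 = 378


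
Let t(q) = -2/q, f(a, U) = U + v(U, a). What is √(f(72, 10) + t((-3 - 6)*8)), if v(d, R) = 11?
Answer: √757/6 ≈ 4.5856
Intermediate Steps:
f(a, U) = 11 + U (f(a, U) = U + 11 = 11 + U)
√(f(72, 10) + t((-3 - 6)*8)) = √((11 + 10) - 2*1/(8*(-3 - 6))) = √(21 - 2/((-9*8))) = √(21 - 2/(-72)) = √(21 - 2*(-1/72)) = √(21 + 1/36) = √(757/36) = √757/6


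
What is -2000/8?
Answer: -250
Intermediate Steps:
-2000/8 = -250*1 = -250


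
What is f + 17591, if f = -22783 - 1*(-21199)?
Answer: 16007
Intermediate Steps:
f = -1584 (f = -22783 + 21199 = -1584)
f + 17591 = -1584 + 17591 = 16007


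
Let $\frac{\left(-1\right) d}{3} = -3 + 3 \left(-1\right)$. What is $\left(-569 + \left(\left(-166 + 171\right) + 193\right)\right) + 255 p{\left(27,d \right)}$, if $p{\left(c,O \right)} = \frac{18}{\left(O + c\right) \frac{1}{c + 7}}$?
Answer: $3097$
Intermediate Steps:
$d = 18$ ($d = - 3 \left(-3 + 3 \left(-1\right)\right) = - 3 \left(-3 - 3\right) = \left(-3\right) \left(-6\right) = 18$)
$p{\left(c,O \right)} = \frac{18 \left(7 + c\right)}{O + c}$ ($p{\left(c,O \right)} = \frac{18}{\left(O + c\right) \frac{1}{7 + c}} = \frac{18}{\frac{1}{7 + c} \left(O + c\right)} = 18 \frac{7 + c}{O + c} = \frac{18 \left(7 + c\right)}{O + c}$)
$\left(-569 + \left(\left(-166 + 171\right) + 193\right)\right) + 255 p{\left(27,d \right)} = \left(-569 + \left(\left(-166 + 171\right) + 193\right)\right) + 255 \frac{18 \left(7 + 27\right)}{18 + 27} = \left(-569 + \left(5 + 193\right)\right) + 255 \cdot 18 \cdot \frac{1}{45} \cdot 34 = \left(-569 + 198\right) + 255 \cdot 18 \cdot \frac{1}{45} \cdot 34 = -371 + 255 \cdot \frac{68}{5} = -371 + 3468 = 3097$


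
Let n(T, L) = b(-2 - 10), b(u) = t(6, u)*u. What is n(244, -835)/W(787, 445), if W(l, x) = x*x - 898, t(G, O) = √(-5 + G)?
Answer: -4/65709 ≈ -6.0874e-5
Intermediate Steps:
b(u) = u (b(u) = √(-5 + 6)*u = √1*u = 1*u = u)
W(l, x) = -898 + x² (W(l, x) = x² - 898 = -898 + x²)
n(T, L) = -12 (n(T, L) = -2 - 10 = -12)
n(244, -835)/W(787, 445) = -12/(-898 + 445²) = -12/(-898 + 198025) = -12/197127 = -12*1/197127 = -4/65709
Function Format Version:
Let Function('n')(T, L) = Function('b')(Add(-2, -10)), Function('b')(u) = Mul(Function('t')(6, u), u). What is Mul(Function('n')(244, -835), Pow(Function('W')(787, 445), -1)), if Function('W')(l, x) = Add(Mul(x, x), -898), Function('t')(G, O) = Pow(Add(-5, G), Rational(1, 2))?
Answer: Rational(-4, 65709) ≈ -6.0874e-5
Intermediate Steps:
Function('b')(u) = u (Function('b')(u) = Mul(Pow(Add(-5, 6), Rational(1, 2)), u) = Mul(Pow(1, Rational(1, 2)), u) = Mul(1, u) = u)
Function('W')(l, x) = Add(-898, Pow(x, 2)) (Function('W')(l, x) = Add(Pow(x, 2), -898) = Add(-898, Pow(x, 2)))
Function('n')(T, L) = -12 (Function('n')(T, L) = Add(-2, -10) = -12)
Mul(Function('n')(244, -835), Pow(Function('W')(787, 445), -1)) = Mul(-12, Pow(Add(-898, Pow(445, 2)), -1)) = Mul(-12, Pow(Add(-898, 198025), -1)) = Mul(-12, Pow(197127, -1)) = Mul(-12, Rational(1, 197127)) = Rational(-4, 65709)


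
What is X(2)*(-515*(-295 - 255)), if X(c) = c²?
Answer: 1133000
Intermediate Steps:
X(2)*(-515*(-295 - 255)) = 2²*(-515*(-295 - 255)) = 4*(-515*(-550)) = 4*283250 = 1133000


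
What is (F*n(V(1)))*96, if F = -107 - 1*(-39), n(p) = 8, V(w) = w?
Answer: -52224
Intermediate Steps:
F = -68 (F = -107 + 39 = -68)
(F*n(V(1)))*96 = -68*8*96 = -544*96 = -52224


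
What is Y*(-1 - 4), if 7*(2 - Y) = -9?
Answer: -115/7 ≈ -16.429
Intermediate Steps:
Y = 23/7 (Y = 2 - ⅐*(-9) = 2 + 9/7 = 23/7 ≈ 3.2857)
Y*(-1 - 4) = 23*(-1 - 4)/7 = (23/7)*(-5) = -115/7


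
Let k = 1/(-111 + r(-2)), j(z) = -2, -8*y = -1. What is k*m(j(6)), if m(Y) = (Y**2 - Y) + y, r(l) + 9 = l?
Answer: -49/976 ≈ -0.050205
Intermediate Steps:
y = 1/8 (y = -1/8*(-1) = 1/8 ≈ 0.12500)
r(l) = -9 + l
m(Y) = 1/8 + Y**2 - Y (m(Y) = (Y**2 - Y) + 1/8 = 1/8 + Y**2 - Y)
k = -1/122 (k = 1/(-111 + (-9 - 2)) = 1/(-111 - 11) = 1/(-122) = -1/122 ≈ -0.0081967)
k*m(j(6)) = -(1/8 + (-2)**2 - 1*(-2))/122 = -(1/8 + 4 + 2)/122 = -1/122*49/8 = -49/976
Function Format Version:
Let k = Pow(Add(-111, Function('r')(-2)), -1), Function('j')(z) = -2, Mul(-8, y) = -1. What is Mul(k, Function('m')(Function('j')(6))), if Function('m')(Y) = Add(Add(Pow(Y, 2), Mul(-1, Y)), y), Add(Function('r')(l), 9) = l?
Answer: Rational(-49, 976) ≈ -0.050205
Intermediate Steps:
y = Rational(1, 8) (y = Mul(Rational(-1, 8), -1) = Rational(1, 8) ≈ 0.12500)
Function('r')(l) = Add(-9, l)
Function('m')(Y) = Add(Rational(1, 8), Pow(Y, 2), Mul(-1, Y)) (Function('m')(Y) = Add(Add(Pow(Y, 2), Mul(-1, Y)), Rational(1, 8)) = Add(Rational(1, 8), Pow(Y, 2), Mul(-1, Y)))
k = Rational(-1, 122) (k = Pow(Add(-111, Add(-9, -2)), -1) = Pow(Add(-111, -11), -1) = Pow(-122, -1) = Rational(-1, 122) ≈ -0.0081967)
Mul(k, Function('m')(Function('j')(6))) = Mul(Rational(-1, 122), Add(Rational(1, 8), Pow(-2, 2), Mul(-1, -2))) = Mul(Rational(-1, 122), Add(Rational(1, 8), 4, 2)) = Mul(Rational(-1, 122), Rational(49, 8)) = Rational(-49, 976)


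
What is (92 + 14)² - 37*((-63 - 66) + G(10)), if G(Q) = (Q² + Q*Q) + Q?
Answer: 8239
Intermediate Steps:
G(Q) = Q + 2*Q² (G(Q) = (Q² + Q²) + Q = 2*Q² + Q = Q + 2*Q²)
(92 + 14)² - 37*((-63 - 66) + G(10)) = (92 + 14)² - 37*((-63 - 66) + 10*(1 + 2*10)) = 106² - 37*(-129 + 10*(1 + 20)) = 11236 - 37*(-129 + 10*21) = 11236 - 37*(-129 + 210) = 11236 - 37*81 = 11236 - 1*2997 = 11236 - 2997 = 8239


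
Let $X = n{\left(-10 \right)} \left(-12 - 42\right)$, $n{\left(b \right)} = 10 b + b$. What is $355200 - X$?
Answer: $349260$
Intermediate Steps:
$n{\left(b \right)} = 11 b$
$X = 5940$ ($X = 11 \left(-10\right) \left(-12 - 42\right) = \left(-110\right) \left(-54\right) = 5940$)
$355200 - X = 355200 - 5940 = 349260$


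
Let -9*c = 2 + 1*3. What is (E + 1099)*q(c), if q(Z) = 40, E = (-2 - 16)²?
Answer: 56920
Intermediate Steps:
E = 324 (E = (-18)² = 324)
c = -5/9 (c = -(2 + 1*3)/9 = -(2 + 3)/9 = -⅑*5 = -5/9 ≈ -0.55556)
(E + 1099)*q(c) = (324 + 1099)*40 = 1423*40 = 56920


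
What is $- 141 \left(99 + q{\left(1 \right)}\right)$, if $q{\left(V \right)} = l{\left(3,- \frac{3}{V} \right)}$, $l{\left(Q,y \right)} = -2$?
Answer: $-13677$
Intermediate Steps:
$q{\left(V \right)} = -2$
$- 141 \left(99 + q{\left(1 \right)}\right) = - 141 \left(99 - 2\right) = \left(-141\right) 97 = -13677$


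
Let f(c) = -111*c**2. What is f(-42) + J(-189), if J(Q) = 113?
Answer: -195691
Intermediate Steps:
f(-42) + J(-189) = -111*(-42)**2 + 113 = -111*1764 + 113 = -195804 + 113 = -195691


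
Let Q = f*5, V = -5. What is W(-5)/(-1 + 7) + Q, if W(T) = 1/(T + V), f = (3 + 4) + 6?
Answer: 3899/60 ≈ 64.983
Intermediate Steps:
f = 13 (f = 7 + 6 = 13)
W(T) = 1/(-5 + T) (W(T) = 1/(T - 5) = 1/(-5 + T))
Q = 65 (Q = 13*5 = 65)
W(-5)/(-1 + 7) + Q = 1/((-5 - 5)*(-1 + 7)) + 65 = 1/(-10*6) + 65 = -1/10*1/6 + 65 = -1/60 + 65 = 3899/60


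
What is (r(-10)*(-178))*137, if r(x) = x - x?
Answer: 0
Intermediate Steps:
r(x) = 0
(r(-10)*(-178))*137 = (0*(-178))*137 = 0*137 = 0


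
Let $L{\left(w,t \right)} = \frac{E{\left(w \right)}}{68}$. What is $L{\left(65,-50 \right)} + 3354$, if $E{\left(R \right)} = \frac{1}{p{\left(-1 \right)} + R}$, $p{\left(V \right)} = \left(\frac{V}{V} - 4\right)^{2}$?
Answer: $\frac{16877329}{5032} \approx 3354.0$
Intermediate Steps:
$p{\left(V \right)} = 9$ ($p{\left(V \right)} = \left(1 - 4\right)^{2} = \left(-3\right)^{2} = 9$)
$E{\left(R \right)} = \frac{1}{9 + R}$
$L{\left(w,t \right)} = \frac{1}{68 \left(9 + w\right)}$ ($L{\left(w,t \right)} = \frac{1}{\left(9 + w\right) 68} = \frac{1}{9 + w} \frac{1}{68} = \frac{1}{68 \left(9 + w\right)}$)
$L{\left(65,-50 \right)} + 3354 = \frac{1}{68 \left(9 + 65\right)} + 3354 = \frac{1}{68 \cdot 74} + 3354 = \frac{1}{68} \cdot \frac{1}{74} + 3354 = \frac{1}{5032} + 3354 = \frac{16877329}{5032}$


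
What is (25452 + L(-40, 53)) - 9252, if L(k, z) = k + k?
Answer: 16120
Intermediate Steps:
L(k, z) = 2*k
(25452 + L(-40, 53)) - 9252 = (25452 + 2*(-40)) - 9252 = (25452 - 80) - 9252 = 25372 - 9252 = 16120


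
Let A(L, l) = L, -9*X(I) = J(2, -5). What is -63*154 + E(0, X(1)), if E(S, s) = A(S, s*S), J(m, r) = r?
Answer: -9702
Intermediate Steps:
X(I) = 5/9 (X(I) = -⅑*(-5) = 5/9)
E(S, s) = S
-63*154 + E(0, X(1)) = -63*154 + 0 = -9702 + 0 = -9702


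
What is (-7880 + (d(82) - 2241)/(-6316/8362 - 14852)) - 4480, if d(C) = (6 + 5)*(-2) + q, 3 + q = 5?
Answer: -767538759959/62099370 ≈ -12360.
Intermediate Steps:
q = 2 (q = -3 + 5 = 2)
d(C) = -20 (d(C) = (6 + 5)*(-2) + 2 = 11*(-2) + 2 = -22 + 2 = -20)
(-7880 + (d(82) - 2241)/(-6316/8362 - 14852)) - 4480 = (-7880 + (-20 - 2241)/(-6316/8362 - 14852)) - 4480 = (-7880 - 2261/(-6316*1/8362 - 14852)) - 4480 = (-7880 - 2261/(-3158/4181 - 14852)) - 4480 = (-7880 - 2261/(-62099370/4181)) - 4480 = (-7880 - 2261*(-4181/62099370)) - 4480 = (-7880 + 9453241/62099370) - 4480 = -489333582359/62099370 - 4480 = -767538759959/62099370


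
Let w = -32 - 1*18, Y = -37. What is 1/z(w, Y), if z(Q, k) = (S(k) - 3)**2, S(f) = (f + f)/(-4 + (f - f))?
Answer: 4/961 ≈ 0.0041623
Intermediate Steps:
w = -50 (w = -32 - 18 = -50)
S(f) = -f/2 (S(f) = (2*f)/(-4 + 0) = (2*f)/(-4) = (2*f)*(-1/4) = -f/2)
z(Q, k) = (-3 - k/2)**2 (z(Q, k) = (-k/2 - 3)**2 = (-3 - k/2)**2)
1/z(w, Y) = 1/((6 - 37)**2/4) = 1/((1/4)*(-31)**2) = 1/((1/4)*961) = 1/(961/4) = 4/961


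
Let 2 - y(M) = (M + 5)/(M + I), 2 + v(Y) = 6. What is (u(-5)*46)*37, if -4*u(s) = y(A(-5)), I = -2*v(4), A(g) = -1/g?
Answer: -3404/3 ≈ -1134.7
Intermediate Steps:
v(Y) = 4 (v(Y) = -2 + 6 = 4)
I = -8 (I = -2*4 = -8)
y(M) = 2 - (5 + M)/(-8 + M) (y(M) = 2 - (M + 5)/(M - 8) = 2 - (5 + M)/(-8 + M))
u(s) = -2/3 (u(s) = -(-21 - 1/(-5))/(4*(-8 - 1/(-5))) = -(-21 - 1*(-1/5))/(4*(-8 - 1*(-1/5))) = -(-21 + 1/5)/(4*(-8 + 1/5)) = -(-104)/(4*(-39/5)*5) = -(-5)*(-104)/(156*5) = -1/4*8/3 = -2/3)
(u(-5)*46)*37 = -2/3*46*37 = -92/3*37 = -3404/3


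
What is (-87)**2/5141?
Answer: 7569/5141 ≈ 1.4723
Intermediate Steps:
(-87)**2/5141 = 7569*(1/5141) = 7569/5141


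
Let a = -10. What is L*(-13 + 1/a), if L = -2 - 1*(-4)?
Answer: -131/5 ≈ -26.200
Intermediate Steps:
L = 2 (L = -2 + 4 = 2)
L*(-13 + 1/a) = 2*(-13 + 1/(-10)) = 2*(-13 - 1/10) = 2*(-131/10) = -131/5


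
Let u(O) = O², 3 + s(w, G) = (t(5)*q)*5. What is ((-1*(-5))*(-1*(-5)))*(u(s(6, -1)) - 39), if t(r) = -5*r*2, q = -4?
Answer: 24849250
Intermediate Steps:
t(r) = -10*r
s(w, G) = 997 (s(w, G) = -3 + (-10*5*(-4))*5 = -3 - 50*(-4)*5 = -3 + 200*5 = -3 + 1000 = 997)
((-1*(-5))*(-1*(-5)))*(u(s(6, -1)) - 39) = ((-1*(-5))*(-1*(-5)))*(997² - 39) = (5*5)*(994009 - 39) = 25*993970 = 24849250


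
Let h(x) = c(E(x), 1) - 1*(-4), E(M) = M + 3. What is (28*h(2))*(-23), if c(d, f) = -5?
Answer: 644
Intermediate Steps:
E(M) = 3 + M
h(x) = -1 (h(x) = -5 - 1*(-4) = -5 + 4 = -1)
(28*h(2))*(-23) = (28*(-1))*(-23) = -28*(-23) = 644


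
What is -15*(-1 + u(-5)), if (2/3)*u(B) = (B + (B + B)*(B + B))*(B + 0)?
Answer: 21405/2 ≈ 10703.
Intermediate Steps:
u(B) = 3*B*(B + 4*B²)/2 (u(B) = 3*((B + (B + B)*(B + B))*(B + 0))/2 = 3*((B + (2*B)*(2*B))*B)/2 = 3*((B + 4*B²)*B)/2 = 3*(B*(B + 4*B²))/2 = 3*B*(B + 4*B²)/2)
-15*(-1 + u(-5)) = -15*(-1 + (-5)²*(3/2 + 6*(-5))) = -15*(-1 + 25*(3/2 - 30)) = -15*(-1 + 25*(-57/2)) = -15*(-1 - 1425/2) = -15*(-1427/2) = 21405/2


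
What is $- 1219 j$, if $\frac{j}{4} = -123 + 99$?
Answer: $117024$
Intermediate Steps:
$j = -96$ ($j = 4 \left(-123 + 99\right) = 4 \left(-24\right) = -96$)
$- 1219 j = \left(-1219\right) \left(-96\right) = 117024$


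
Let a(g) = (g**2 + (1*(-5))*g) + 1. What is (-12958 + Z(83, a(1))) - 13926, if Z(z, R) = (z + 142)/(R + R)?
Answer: -53843/2 ≈ -26922.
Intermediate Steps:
a(g) = 1 + g**2 - 5*g (a(g) = (g**2 - 5*g) + 1 = 1 + g**2 - 5*g)
Z(z, R) = (142 + z)/(2*R) (Z(z, R) = (142 + z)/((2*R)) = (142 + z)*(1/(2*R)) = (142 + z)/(2*R))
(-12958 + Z(83, a(1))) - 13926 = (-12958 + (142 + 83)/(2*(1 + 1**2 - 5*1))) - 13926 = (-12958 + (1/2)*225/(1 + 1 - 5)) - 13926 = (-12958 + (1/2)*225/(-3)) - 13926 = (-12958 + (1/2)*(-1/3)*225) - 13926 = (-12958 - 75/2) - 13926 = -25991/2 - 13926 = -53843/2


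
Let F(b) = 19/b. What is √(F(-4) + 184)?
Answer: √717/2 ≈ 13.388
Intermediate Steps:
√(F(-4) + 184) = √(19/(-4) + 184) = √(19*(-¼) + 184) = √(-19/4 + 184) = √(717/4) = √717/2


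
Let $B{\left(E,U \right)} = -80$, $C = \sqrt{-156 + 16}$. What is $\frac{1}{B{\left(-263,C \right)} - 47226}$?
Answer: $- \frac{1}{47306} \approx -2.1139 \cdot 10^{-5}$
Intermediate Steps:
$C = 2 i \sqrt{35}$ ($C = \sqrt{-140} = 2 i \sqrt{35} \approx 11.832 i$)
$\frac{1}{B{\left(-263,C \right)} - 47226} = \frac{1}{-80 - 47226} = \frac{1}{-47306} = - \frac{1}{47306}$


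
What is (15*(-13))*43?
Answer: -8385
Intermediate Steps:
(15*(-13))*43 = -195*43 = -8385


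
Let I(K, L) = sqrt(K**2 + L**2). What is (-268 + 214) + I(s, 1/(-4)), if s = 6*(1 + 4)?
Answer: -54 + sqrt(14401)/4 ≈ -23.999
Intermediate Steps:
s = 30 (s = 6*5 = 30)
(-268 + 214) + I(s, 1/(-4)) = (-268 + 214) + sqrt(30**2 + (1/(-4))**2) = -54 + sqrt(900 + (-1/4)**2) = -54 + sqrt(900 + 1/16) = -54 + sqrt(14401/16) = -54 + sqrt(14401)/4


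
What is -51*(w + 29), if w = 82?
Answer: -5661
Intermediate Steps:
-51*(w + 29) = -51*(82 + 29) = -51*111 = -5661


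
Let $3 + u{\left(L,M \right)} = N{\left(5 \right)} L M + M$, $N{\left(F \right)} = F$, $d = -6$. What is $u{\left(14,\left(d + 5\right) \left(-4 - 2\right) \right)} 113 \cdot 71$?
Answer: $3393729$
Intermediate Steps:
$u{\left(L,M \right)} = -3 + M + 5 L M$ ($u{\left(L,M \right)} = -3 + \left(5 L M + M\right) = -3 + \left(M + 5 L M\right) = -3 + M + 5 L M$)
$u{\left(14,\left(d + 5\right) \left(-4 - 2\right) \right)} 113 \cdot 71 = \left(-3 + \left(-6 + 5\right) \left(-4 - 2\right) + 5 \cdot 14 \left(-6 + 5\right) \left(-4 - 2\right)\right) 113 \cdot 71 = \left(-3 - -6 + 5 \cdot 14 \left(\left(-1\right) \left(-6\right)\right)\right) 113 \cdot 71 = \left(-3 + 6 + 5 \cdot 14 \cdot 6\right) 113 \cdot 71 = \left(-3 + 6 + 420\right) 113 \cdot 71 = 423 \cdot 113 \cdot 71 = 47799 \cdot 71 = 3393729$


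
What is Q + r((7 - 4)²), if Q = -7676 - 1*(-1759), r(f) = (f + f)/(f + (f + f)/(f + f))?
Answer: -29576/5 ≈ -5915.2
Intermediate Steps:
r(f) = 2*f/(1 + f) (r(f) = (2*f)/(f + (2*f)/((2*f))) = (2*f)/(f + (2*f)*(1/(2*f))) = (2*f)/(f + 1) = (2*f)/(1 + f) = 2*f/(1 + f))
Q = -5917 (Q = -7676 + 1759 = -5917)
Q + r((7 - 4)²) = -5917 + 2*(7 - 4)²/(1 + (7 - 4)²) = -5917 + 2*3²/(1 + 3²) = -5917 + 2*9/(1 + 9) = -5917 + 2*9/10 = -5917 + 2*9*(⅒) = -5917 + 9/5 = -29576/5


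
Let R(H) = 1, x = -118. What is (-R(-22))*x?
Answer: 118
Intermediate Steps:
(-R(-22))*x = -1*1*(-118) = -1*(-118) = 118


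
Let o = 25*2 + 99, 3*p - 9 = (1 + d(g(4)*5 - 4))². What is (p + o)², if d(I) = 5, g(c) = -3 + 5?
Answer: 26896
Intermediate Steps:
g(c) = 2
p = 15 (p = 3 + (1 + 5)²/3 = 3 + (⅓)*6² = 3 + (⅓)*36 = 3 + 12 = 15)
o = 149 (o = 50 + 99 = 149)
(p + o)² = (15 + 149)² = 164² = 26896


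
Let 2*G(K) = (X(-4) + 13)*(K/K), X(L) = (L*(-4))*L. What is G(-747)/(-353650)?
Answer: 51/707300 ≈ 7.2105e-5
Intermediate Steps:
X(L) = -4*L² (X(L) = (-4*L)*L = -4*L²)
G(K) = -51/2 (G(K) = ((-4*(-4)² + 13)*(K/K))/2 = ((-4*16 + 13)*1)/2 = ((-64 + 13)*1)/2 = (-51*1)/2 = (½)*(-51) = -51/2)
G(-747)/(-353650) = -51/2/(-353650) = -51/2*(-1/353650) = 51/707300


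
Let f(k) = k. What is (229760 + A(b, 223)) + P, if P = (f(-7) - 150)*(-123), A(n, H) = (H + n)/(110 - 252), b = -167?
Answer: 17684013/71 ≈ 2.4907e+5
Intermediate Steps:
A(n, H) = -H/142 - n/142 (A(n, H) = (H + n)/(-142) = (H + n)*(-1/142) = -H/142 - n/142)
P = 19311 (P = (-7 - 150)*(-123) = -157*(-123) = 19311)
(229760 + A(b, 223)) + P = (229760 + (-1/142*223 - 1/142*(-167))) + 19311 = (229760 + (-223/142 + 167/142)) + 19311 = (229760 - 28/71) + 19311 = 16312932/71 + 19311 = 17684013/71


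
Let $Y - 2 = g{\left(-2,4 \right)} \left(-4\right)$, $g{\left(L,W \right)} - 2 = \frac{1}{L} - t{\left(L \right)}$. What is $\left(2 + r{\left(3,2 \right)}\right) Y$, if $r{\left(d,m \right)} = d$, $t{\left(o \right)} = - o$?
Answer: $20$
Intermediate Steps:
$g{\left(L,W \right)} = 2 + L + \frac{1}{L}$ ($g{\left(L,W \right)} = 2 + \left(\frac{1}{L} - - L\right) = 2 + \left(\frac{1}{L} + L\right) = 2 + \left(L + \frac{1}{L}\right) = 2 + L + \frac{1}{L}$)
$Y = 4$ ($Y = 2 + \left(2 - 2 + \frac{1}{-2}\right) \left(-4\right) = 2 + \left(2 - 2 - \frac{1}{2}\right) \left(-4\right) = 2 - -2 = 2 + 2 = 4$)
$\left(2 + r{\left(3,2 \right)}\right) Y = \left(2 + 3\right) 4 = 5 \cdot 4 = 20$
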